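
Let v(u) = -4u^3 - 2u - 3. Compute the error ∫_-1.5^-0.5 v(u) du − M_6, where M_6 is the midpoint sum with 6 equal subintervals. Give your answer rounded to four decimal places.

Exact integral: ∫_-1.5^-0.5 v(u) du = 4.
M_6 ≈ 3.972222.
Error ≈ 4 − 3.972222 ≈ 0.0278.

0.0278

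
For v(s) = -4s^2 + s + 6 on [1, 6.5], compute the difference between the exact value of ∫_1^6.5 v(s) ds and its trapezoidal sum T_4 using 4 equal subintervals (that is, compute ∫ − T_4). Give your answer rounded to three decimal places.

Exact integral: ∫_1^6.5 v(s) ds ≈ -311.20833.
T_4 = -318.140625.
Error ≈ -311.20833 − (-318.140625) ≈ 6.932.

6.932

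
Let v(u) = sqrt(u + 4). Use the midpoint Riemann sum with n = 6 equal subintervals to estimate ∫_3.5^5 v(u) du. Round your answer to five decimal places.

Δu = (5 − 3.5)/6 = 0.25.
Midpoints: 3.625, 3.875, 4.125, 4.375, 4.625, 4.875.
v(3.625) ≈ 2.76134, v(3.875) ≈ 2.80624, v(4.125) ≈ 2.85044, v(4.375) ≈ 2.89396, v(4.625) ≈ 2.93684, v(4.875) ≈ 2.97909.
Sum = Δu · [v(3.625) + v(3.875) + v(4.125) + ...].
Sum ≈ 4.30698.

4.30698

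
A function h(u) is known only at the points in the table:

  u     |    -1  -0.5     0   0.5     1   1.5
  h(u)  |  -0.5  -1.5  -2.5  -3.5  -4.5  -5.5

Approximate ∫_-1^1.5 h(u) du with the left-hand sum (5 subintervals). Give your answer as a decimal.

-6.25

Δu = 0.5.
Sum = 0.5·[(-0.5) + (-1.5) + (-2.5) + (-3.5) + (-4.5)] = -6.25.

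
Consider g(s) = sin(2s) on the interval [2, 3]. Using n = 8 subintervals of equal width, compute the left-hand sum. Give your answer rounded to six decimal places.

-0.832537

Δs = (3 − 2)/8 = 0.125.
Left endpoints: 2, 2.125, 2.25, 2.375, 2.5, 2.625, 2.75, 2.875.
g(2) ≈ -0.756802, g(2.125) ≈ -0.894989, g(2.25) ≈ -0.977530, g(2.375) ≈ -0.999293, g(2.5) ≈ -0.958924, g(2.625) ≈ -0.858934, g(2.75) ≈ -0.705540, g(2.875) ≈ -0.508279.
Sum = Δs · [g(2) + g(2.125) + g(2.25) + ...].
Sum ≈ -0.832537.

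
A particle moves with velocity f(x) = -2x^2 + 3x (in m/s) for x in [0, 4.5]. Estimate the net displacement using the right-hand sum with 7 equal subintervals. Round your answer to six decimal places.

Δx = (4.5 − 0)/7 = 9/14.
Right endpoints: 9/14, 9/7, 27/14, 18/7, 45/14, 27/7, 4.5.
f(9/14) = 54/49, f(9/7) = 27/49, f(27/14) = -81/49, f(18/7) = -270/49, f(45/14) = -540/49, f(27/7) = -891/49, f(4.5) = -27.
Sum = Δx · [f(9/14) + f(9/7) + f(27/14) + ...].
Sum ≈ -39.673469.

-39.673469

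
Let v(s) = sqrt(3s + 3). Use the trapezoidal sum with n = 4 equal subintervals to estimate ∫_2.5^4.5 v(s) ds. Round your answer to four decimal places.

Δs = (4.5 − 2.5)/4 = 0.5.
v(2.5) ≈ 3.2404, v(3) ≈ 3.4641, v(3.5) ≈ 3.6742, v(4) ≈ 3.8730, v(4.5) ≈ 4.0620.
T_4 = (Δs/2)·[v(s_0) + 2v(s_1) + 2v(s_2) + 2v(s_3) + v(s_4)].
Sum ≈ 7.3313.

7.3313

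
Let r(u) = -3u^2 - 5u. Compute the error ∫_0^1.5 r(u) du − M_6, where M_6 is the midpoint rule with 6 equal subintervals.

-0.0234375

Exact integral: ∫_0^1.5 r(u) du = -9.
M_6 = -8.9765625.
Error = -9 − (-8.9765625) = -0.0234375.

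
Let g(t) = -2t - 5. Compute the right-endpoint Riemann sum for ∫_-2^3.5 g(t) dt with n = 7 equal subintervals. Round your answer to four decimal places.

Δt = (3.5 − (-2))/7 = 11/14.
Right endpoints: -17/14, -3/7, 5/14, 8/7, 27/14, 19/7, 3.5.
g(-17/14) = -18/7, g(-3/7) = -29/7, g(5/14) = -40/7, g(8/7) = -51/7, g(27/14) = -62/7, g(19/7) = -73/7, g(3.5) = -12.
Sum = Δt · [g(-17/14) + g(-3/7) + g(5/14) + ...].
Sum ≈ -40.0714.

-40.0714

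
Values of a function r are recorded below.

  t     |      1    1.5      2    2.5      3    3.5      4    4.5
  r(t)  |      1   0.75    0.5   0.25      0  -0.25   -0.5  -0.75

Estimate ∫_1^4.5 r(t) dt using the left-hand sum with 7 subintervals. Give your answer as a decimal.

0.875

Δt = 0.5.
Sum = 0.5·[1 + 0.75 + 0.5 + 0.25 + 0 + (-0.25) + (-0.5)] = 0.875.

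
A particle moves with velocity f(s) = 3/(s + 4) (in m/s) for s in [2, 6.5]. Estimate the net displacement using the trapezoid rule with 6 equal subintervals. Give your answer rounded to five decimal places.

Δs = (6.5 − 2)/6 = 0.75.
f(2) = 0.5, f(2.75) = 4/9, f(3.5) = 0.4, f(4.25) = 4/11, f(5) = 1/3, f(5.75) = 4/13, f(6.5) = 2/7.
T_6 = (Δs/2)·[f(s_0) + 2f(s_1) + ... + 2f(s_{5}) + f(s_6)].
Sum ≈ 1.68147.

1.68147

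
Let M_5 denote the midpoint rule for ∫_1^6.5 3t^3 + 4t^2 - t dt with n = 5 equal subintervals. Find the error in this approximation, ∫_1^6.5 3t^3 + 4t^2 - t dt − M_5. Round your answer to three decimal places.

Exact integral: ∫_1^6.5 f(t) dt ≈ 1682.25521.
M_5 = 1661.3196875.
Error ≈ 1682.25521 − 1661.3196875 ≈ 20.936.

20.936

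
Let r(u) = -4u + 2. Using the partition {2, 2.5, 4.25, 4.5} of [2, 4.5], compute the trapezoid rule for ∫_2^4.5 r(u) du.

-27.5

Subinterval widths: 0.5, 1.75, 0.25.
r(2) = -6, r(2.5) = -8, r(4.25) = -15, r(4.5) = -16.
On each subinterval the trapezoid contributes (Δu_i/2)·[r(u_{i-1}) + r(u_i)].
Sum = -27.5.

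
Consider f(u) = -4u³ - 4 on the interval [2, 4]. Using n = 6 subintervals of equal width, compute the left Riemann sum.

Δu = (4 − 2)/6 = 1/3.
Left endpoints: 2, 7/3, 8/3, 3, 10/3, 11/3.
f(2) = -36, f(7/3) = -1480/27, f(8/3) = -2156/27, f(3) = -112, f(10/3) = -4108/27, f(11/3) = -5432/27.
Sum = Δu · [f(2) + f(7/3) + f(8/3) + ...].
Sum = -212.

-212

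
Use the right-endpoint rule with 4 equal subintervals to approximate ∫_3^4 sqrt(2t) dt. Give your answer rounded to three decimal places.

2.691

Δt = (4 − 3)/4 = 0.25.
Right endpoints: 3.25, 3.5, 3.75, 4.
f(3.25) ≈ 2.550, f(3.5) ≈ 2.646, f(3.75) ≈ 2.739, f(4) ≈ 2.828.
Sum = Δt · [f(3.25) + f(3.5) + f(3.75) + f(4)].
Sum ≈ 2.691.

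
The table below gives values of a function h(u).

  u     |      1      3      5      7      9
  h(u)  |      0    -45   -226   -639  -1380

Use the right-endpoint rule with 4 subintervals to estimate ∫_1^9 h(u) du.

-4580

Δu = 2.
Sum = 2·[(-45) + (-226) + (-639) + (-1380)] = -4580.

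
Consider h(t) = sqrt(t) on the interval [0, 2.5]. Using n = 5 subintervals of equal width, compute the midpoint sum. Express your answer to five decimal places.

Δt = (2.5 − 0)/5 = 0.5.
Midpoints: 0.25, 0.75, 1.25, 1.75, 2.25.
h(0.25) ≈ 0.50000, h(0.75) ≈ 0.86603, h(1.25) ≈ 1.11803, h(1.75) ≈ 1.32288, h(2.25) ≈ 1.50000.
Sum = Δt · [h(0.25) + h(0.75) + h(1.25) + h(1.75) + h(2.25)].
Sum ≈ 2.65347.

2.65347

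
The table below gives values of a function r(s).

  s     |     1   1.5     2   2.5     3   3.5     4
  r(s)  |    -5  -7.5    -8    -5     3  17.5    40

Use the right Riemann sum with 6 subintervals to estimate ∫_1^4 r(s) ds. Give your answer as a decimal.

Δs = 0.5.
Sum = 0.5·[(-7.5) + (-8) + (-5) + 3 + 17.5 + 40] = 20.

20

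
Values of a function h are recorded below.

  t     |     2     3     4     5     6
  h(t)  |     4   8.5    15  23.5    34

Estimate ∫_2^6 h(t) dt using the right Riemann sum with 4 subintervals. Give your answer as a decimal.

81

Δt = 1.
Sum = 1·[8.5 + 15 + 23.5 + 34] = 81.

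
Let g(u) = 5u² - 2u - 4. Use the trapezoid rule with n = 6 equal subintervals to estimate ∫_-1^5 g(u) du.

167

Δu = (5 − (-1))/6 = 1.
g(-1) = 3, g(0) = -4, g(1) = -1, g(2) = 12, g(3) = 35, g(4) = 68, g(5) = 111.
T_6 = (Δu/2)·[g(u_0) + 2g(u_1) + ... + 2g(u_{5}) + g(u_6)].
Sum = 167.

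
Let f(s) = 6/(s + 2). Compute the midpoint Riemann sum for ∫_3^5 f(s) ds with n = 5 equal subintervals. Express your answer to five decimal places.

Δs = (5 − 3)/5 = 0.4.
Midpoints: 3.2, 3.6, 4, 4.4, 4.8.
f(3.2) = 15/13, f(3.6) = 15/14, f(4) = 1, f(4.4) = 0.9375, f(4.8) = 15/17.
Sum = Δs · [f(3.2) + f(3.6) + f(4) + f(4.4) + f(4.8)].
Sum ≈ 2.01805.

2.01805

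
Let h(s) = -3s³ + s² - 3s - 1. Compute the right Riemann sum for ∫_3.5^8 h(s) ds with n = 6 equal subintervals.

-3420.03515625

Δs = (8 − 3.5)/6 = 0.75.
Right endpoints: 4.25, 5, 5.75, 6.5, 7.25, 8.
h(4.25) = -225.984375, h(5) = -366, h(5.75) = -555.515625, h(6.5) = -802.125, h(7.25) = -1113.421875, h(8) = -1497.
Sum = Δs · [h(4.25) + h(5) + h(5.75) + ...].
Sum = -3420.03515625.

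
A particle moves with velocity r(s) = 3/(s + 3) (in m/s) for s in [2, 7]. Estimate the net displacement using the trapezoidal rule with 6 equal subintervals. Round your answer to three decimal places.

Δs = (7 − 2)/6 = 5/6.
r(2) = 0.6, r(17/6) = 18/35, r(11/3) = 0.45, r(4.5) = 0.4, r(16/3) = 0.36, r(37/6) = 18/55, r(7) = 0.3.
T_6 = (Δs/2)·[r(s_0) + 2r(s_1) + ... + 2r(s_{5}) + r(s_6)].
Sum ≈ 2.085.

2.085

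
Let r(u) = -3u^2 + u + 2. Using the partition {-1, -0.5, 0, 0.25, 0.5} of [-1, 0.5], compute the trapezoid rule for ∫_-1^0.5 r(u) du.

1.359375

Subinterval widths: 0.5, 0.5, 0.25, 0.25.
r(-1) = -2, r(-0.5) = 0.75, r(0) = 2, r(0.25) = 2.0625, r(0.5) = 1.75.
On each subinterval the trapezoid contributes (Δu_i/2)·[r(u_{i-1}) + r(u_i)].
Sum = 1.359375.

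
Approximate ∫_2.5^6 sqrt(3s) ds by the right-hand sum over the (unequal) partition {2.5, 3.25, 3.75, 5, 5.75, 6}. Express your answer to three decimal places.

Subinterval widths: 0.75, 0.5, 1.25, 0.75, 0.25.
Right endpoints: 3.25, 3.75, 5, 5.75, 6.
f(3.25) ≈ 3.122, f(3.75) ≈ 3.354, f(5) ≈ 3.873, f(5.75) ≈ 4.153, f(6) ≈ 4.243.
Sum = Σ Δs_i · f(s_i).
Sum ≈ 13.036.

13.036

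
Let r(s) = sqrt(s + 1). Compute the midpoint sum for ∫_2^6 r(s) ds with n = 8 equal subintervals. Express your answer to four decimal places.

8.8838

Δs = (6 − 2)/8 = 0.5.
Midpoints: 2.25, 2.75, 3.25, 3.75, 4.25, 4.75, 5.25, 5.75.
r(2.25) ≈ 1.8028, r(2.75) ≈ 1.9365, r(3.25) ≈ 2.0616, r(3.75) ≈ 2.1794, r(4.25) ≈ 2.2913, r(4.75) ≈ 2.3979, r(5.25) ≈ 2.5000, r(5.75) ≈ 2.5981.
Sum = Δs · [r(2.25) + r(2.75) + r(3.25) + ...].
Sum ≈ 8.8838.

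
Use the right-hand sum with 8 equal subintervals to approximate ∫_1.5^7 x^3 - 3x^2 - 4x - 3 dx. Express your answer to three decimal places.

214.556

Δx = (7 − 1.5)/8 = 0.6875.
Right endpoints: 2.1875, 2.875, 3.5625, 4.25, 4.9375, 5.625, 6.3125, 7.
f(2.1875) = -64053/4096, f(2.875) = -7953/512, f(3.5625) = -41415/4096, f(4.25) = 2.578125, f(4.9375) = 100287/4096, f(5.625) = 29469/512, f(6.3125) = 424941/4096, f(7) = 165.
Sum = Δx · [f(2.1875) + f(2.875) + f(3.5625) + ...].
Sum ≈ 214.556.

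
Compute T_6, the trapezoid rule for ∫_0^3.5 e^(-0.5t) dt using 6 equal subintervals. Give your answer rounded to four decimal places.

Δt = (3.5 − 0)/6 = 7/12.
f(0) ≈ 1.0000, f(7/12) ≈ 0.7470, f(7/6) ≈ 0.5580, f(1.75) ≈ 0.4169, f(7/3) ≈ 0.3114, f(35/12) ≈ 0.2326, f(3.5) ≈ 0.1738.
T_6 = (Δt/2)·[f(t_0) + 2f(t_1) + ... + 2f(t_{5}) + f(t_6)].
Sum ≈ 1.6641.

1.6641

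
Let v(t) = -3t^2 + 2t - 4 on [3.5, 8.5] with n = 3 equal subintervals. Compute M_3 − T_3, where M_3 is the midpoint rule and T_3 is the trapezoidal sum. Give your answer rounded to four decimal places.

M_3 ≈ -527.777778.
T_3 ≈ -538.194444.
M_3 − T_3 ≈ 10.4167.

10.4167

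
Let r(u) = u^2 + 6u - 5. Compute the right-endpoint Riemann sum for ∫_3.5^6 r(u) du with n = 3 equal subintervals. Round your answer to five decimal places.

132.89352

Δu = (6 − 3.5)/3 = 5/6.
Right endpoints: 13/3, 31/6, 6.
r(13/3) = 358/9, r(31/6) = 1897/36, r(6) = 67.
Sum = Δu · [r(13/3) + r(31/6) + r(6)].
Sum ≈ 132.89352.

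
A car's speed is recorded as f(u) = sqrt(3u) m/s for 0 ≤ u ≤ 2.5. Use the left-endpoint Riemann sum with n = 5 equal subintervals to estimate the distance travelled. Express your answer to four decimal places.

3.7638

Δu = (2.5 − 0)/5 = 0.5.
Left endpoints: 0, 0.5, 1, 1.5, 2.
f(0) ≈ 0.0000, f(0.5) ≈ 1.2247, f(1) ≈ 1.7321, f(1.5) ≈ 2.1213, f(2) ≈ 2.4495.
Sum = Δu · [f(0) + f(0.5) + f(1) + f(1.5) + f(2)].
Sum ≈ 3.7638.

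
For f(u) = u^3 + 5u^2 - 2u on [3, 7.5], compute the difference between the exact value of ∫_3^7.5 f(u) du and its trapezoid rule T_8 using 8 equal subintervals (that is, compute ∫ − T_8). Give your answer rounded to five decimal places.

Exact integral: ∫_3^7.5 f(u) du = 1381.640625.
T_8 ≈ 1386.5646973.
Error ≈ 1381.640625 − 1386.5646973 ≈ -4.92407.

-4.92407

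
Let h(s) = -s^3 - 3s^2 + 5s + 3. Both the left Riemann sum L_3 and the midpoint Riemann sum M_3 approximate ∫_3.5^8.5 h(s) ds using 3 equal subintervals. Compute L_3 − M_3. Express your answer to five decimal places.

L_3 ≈ -1117.1527778.
M_3 ≈ -1649.4444444.
L_3 − M_3 ≈ 532.29167.

532.29167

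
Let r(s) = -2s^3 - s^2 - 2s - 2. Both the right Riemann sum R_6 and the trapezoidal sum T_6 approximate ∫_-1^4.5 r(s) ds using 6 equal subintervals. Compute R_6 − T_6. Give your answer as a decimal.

-98.3125

R_6 ≈ -372.660012.
T_6 ≈ -274.347512.
R_6 − T_6 = -98.3125.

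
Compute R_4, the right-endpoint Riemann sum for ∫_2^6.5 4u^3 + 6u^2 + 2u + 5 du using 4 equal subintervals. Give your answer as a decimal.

Δu = (6.5 − 2)/4 = 1.125.
Right endpoints: 3.125, 4.25, 5.375, 6.5.
f(3.125) = 191.9140625, f(4.25) = 428.9375, f(5.375) = 810.2421875, f(6.5) = 1370.
Sum = Δu · [f(3.125) + f(4.25) + f(5.375) + f(6.5)].
Sum = 3151.23046875.

3151.23046875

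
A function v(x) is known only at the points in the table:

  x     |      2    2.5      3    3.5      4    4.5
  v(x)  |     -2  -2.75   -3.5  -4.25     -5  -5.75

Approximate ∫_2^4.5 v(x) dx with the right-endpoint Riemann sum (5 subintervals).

Δx = 0.5.
Sum = 0.5·[(-2.75) + (-3.5) + (-4.25) + (-5) + (-5.75)] = -10.625.

-10.625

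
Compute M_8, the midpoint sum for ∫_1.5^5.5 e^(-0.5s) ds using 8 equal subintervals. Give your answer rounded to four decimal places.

0.8148

Δs = (5.5 − 1.5)/8 = 0.5.
Midpoints: 1.75, 2.25, 2.75, 3.25, 3.75, 4.25, 4.75, 5.25.
f(1.75) ≈ 0.4169, f(2.25) ≈ 0.3247, f(2.75) ≈ 0.2528, f(3.25) ≈ 0.1969, f(3.75) ≈ 0.1534, f(4.25) ≈ 0.1194, f(4.75) ≈ 0.0930, f(5.25) ≈ 0.0724.
Sum = Δs · [f(1.75) + f(2.25) + f(2.75) + ...].
Sum ≈ 0.8148.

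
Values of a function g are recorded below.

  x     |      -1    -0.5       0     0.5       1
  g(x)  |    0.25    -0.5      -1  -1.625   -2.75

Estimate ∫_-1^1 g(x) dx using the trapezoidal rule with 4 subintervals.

-2.1875

Δx = 0.5.
T_4 = (0.5/2)·[0.25 + 2·(-0.5) + 2·(-1) + 2·(-1.625) + (-2.75)] = -2.1875.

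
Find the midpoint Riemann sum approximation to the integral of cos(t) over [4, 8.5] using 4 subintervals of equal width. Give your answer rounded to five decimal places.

1.64044

Δt = (8.5 − 4)/4 = 1.125.
Midpoints: 4.5625, 5.6875, 6.8125, 7.9375.
f(4.5625) ≈ -0.14933, f(5.6875) ≈ 0.82776, f(6.8125) ≈ 0.86315, f(7.9375) ≈ -0.08342.
Sum = Δt · [f(4.5625) + f(5.6875) + f(6.8125) + f(7.9375)].
Sum ≈ 1.64044.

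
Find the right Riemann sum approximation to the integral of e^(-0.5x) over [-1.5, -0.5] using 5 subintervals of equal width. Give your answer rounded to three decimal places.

Δx = (-0.5 − (-1.5))/5 = 0.2.
Right endpoints: -1.3, -1.1, -0.9, -0.7, -0.5.
f(-1.3) ≈ 1.916, f(-1.1) ≈ 1.733, f(-0.9) ≈ 1.568, f(-0.7) ≈ 1.419, f(-0.5) ≈ 1.284.
Sum = Δx · [f(-1.3) + f(-1.1) + f(-0.9) + f(-0.7) + f(-0.5)].
Sum ≈ 1.584.

1.584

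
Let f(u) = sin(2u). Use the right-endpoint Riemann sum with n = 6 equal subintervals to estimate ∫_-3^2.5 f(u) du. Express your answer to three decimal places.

Δu = (2.5 − (-3))/6 = 11/12.
Right endpoints: -25/12, -7/6, -0.25, 2/3, 19/12, 2.5.
f(-25/12) ≈ 0.855, f(-7/6) ≈ -0.723, f(-0.25) ≈ -0.479, f(2/3) ≈ 0.972, f(19/12) ≈ -0.025, f(2.5) ≈ -0.959.
Sum = Δu · [f(-25/12) + f(-7/6) + f(-0.25) + ...].
Sum ≈ -0.330.

-0.330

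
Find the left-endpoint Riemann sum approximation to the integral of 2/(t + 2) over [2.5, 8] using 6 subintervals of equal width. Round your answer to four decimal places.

Δt = (8 − 2.5)/6 = 11/12.
Left endpoints: 2.5, 41/12, 13/3, 5.25, 37/6, 85/12.
f(2.5) = 4/9, f(41/12) = 24/65, f(13/3) = 6/19, f(5.25) = 8/29, f(37/6) = 12/49, f(85/12) = 24/109.
Sum = Δt · [f(2.5) + f(41/12) + f(13/3) + ...].
Sum ≈ 1.7145.

1.7145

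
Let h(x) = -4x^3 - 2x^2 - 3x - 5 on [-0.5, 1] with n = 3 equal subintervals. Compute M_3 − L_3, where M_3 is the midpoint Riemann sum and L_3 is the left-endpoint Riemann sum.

M_3 = -10.15625.
L_3 = -8.
M_3 − L_3 = -2.15625.

-2.15625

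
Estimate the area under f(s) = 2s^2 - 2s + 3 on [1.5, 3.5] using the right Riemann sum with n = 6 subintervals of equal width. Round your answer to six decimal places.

25.074074

Δs = (3.5 − 1.5)/6 = 1/3.
Right endpoints: 11/6, 13/6, 2.5, 17/6, 19/6, 3.5.
f(11/6) = 109/18, f(13/6) = 145/18, f(2.5) = 10.5, f(17/6) = 241/18, f(19/6) = 301/18, f(3.5) = 20.5.
Sum = Δs · [f(11/6) + f(13/6) + f(2.5) + ...].
Sum ≈ 25.074074.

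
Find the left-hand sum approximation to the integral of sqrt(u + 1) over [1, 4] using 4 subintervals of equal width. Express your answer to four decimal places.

Δu = (4 − 1)/4 = 0.75.
Left endpoints: 1, 1.75, 2.5, 3.25.
f(1) ≈ 1.4142, f(1.75) ≈ 1.6583, f(2.5) ≈ 1.8708, f(3.25) ≈ 2.0616.
Sum = Δu · [f(1) + f(1.75) + f(2.5) + f(3.25)].
Sum ≈ 5.2537.

5.2537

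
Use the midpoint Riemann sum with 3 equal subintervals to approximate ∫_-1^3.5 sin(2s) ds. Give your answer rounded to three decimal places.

-0.880

Δs = (3.5 − (-1))/3 = 1.5.
Midpoints: -0.25, 1.25, 2.75.
f(-0.25) ≈ -0.479, f(1.25) ≈ 0.598, f(2.75) ≈ -0.706.
Sum = Δs · [f(-0.25) + f(1.25) + f(2.75)].
Sum ≈ -0.880.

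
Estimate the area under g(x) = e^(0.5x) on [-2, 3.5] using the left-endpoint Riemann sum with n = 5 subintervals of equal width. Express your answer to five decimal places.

8.08097

Δx = (3.5 − (-2))/5 = 1.1.
Left endpoints: -2, -0.9, 0.2, 1.3, 2.4.
g(-2) ≈ 0.36788, g(-0.9) ≈ 0.63763, g(0.2) ≈ 1.10517, g(1.3) ≈ 1.91554, g(2.4) ≈ 3.32012.
Sum = Δx · [g(-2) + g(-0.9) + g(0.2) + g(1.3) + g(2.4)].
Sum ≈ 8.08097.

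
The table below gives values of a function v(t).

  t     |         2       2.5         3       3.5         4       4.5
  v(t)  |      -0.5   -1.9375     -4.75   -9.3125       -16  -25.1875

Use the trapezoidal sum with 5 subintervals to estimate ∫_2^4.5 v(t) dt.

-22.421875

Δt = 0.5.
T_5 = (0.5/2)·[(-0.5) + 2·(-1.9375) + 2·(-4.75) + 2·(-9.3125) + 2·(-16) + (-25.1875)] = -22.421875.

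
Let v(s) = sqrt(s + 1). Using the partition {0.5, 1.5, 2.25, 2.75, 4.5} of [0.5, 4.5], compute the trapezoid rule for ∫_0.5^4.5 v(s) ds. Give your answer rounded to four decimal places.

7.3532

Subinterval widths: 1, 0.75, 0.5, 1.75.
v(0.5) ≈ 1.2247, v(1.5) ≈ 1.5811, v(2.25) ≈ 1.8028, v(2.75) ≈ 1.9365, v(4.5) ≈ 2.3452.
On each subinterval the trapezoid contributes (Δs_i/2)·[v(s_{i-1}) + v(s_i)].
Sum ≈ 7.3532.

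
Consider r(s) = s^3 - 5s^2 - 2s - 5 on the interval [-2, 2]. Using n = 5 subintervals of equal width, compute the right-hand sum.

-45.6

Δs = (2 − (-2))/5 = 0.8.
Right endpoints: -1.2, -0.4, 0.4, 1.2, 2.
r(-1.2) = -11.528, r(-0.4) = -5.064, r(0.4) = -6.536, r(1.2) = -12.872, r(2) = -21.
Sum = Δs · [r(-1.2) + r(-0.4) + r(0.4) + r(1.2) + r(2)].
Sum = -45.6.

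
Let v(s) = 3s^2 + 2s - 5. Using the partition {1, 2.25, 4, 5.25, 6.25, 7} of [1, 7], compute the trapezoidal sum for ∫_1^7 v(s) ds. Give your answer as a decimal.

365.34375

Subinterval widths: 1.25, 1.75, 1.25, 1, 0.75.
v(1) = 0, v(2.25) = 14.6875, v(4) = 51, v(5.25) = 88.1875, v(6.25) = 124.6875, v(7) = 156.
On each subinterval the trapezoid contributes (Δs_i/2)·[v(s_{i-1}) + v(s_i)].
Sum = 365.34375.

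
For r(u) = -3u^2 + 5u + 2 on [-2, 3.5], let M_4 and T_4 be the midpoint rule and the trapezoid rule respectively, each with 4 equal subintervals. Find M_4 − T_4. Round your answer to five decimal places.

M_4 ≈ -16.6503906.
T_4 = -24.44921875.
M_4 − T_4 ≈ 7.79883.

7.79883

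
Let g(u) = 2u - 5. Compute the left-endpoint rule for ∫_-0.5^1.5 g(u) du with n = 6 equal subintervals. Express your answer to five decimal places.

-8.66667

Δu = (1.5 − (-0.5))/6 = 1/3.
Left endpoints: -0.5, -1/6, 1/6, 0.5, 5/6, 7/6.
g(-0.5) = -6, g(-1/6) = -16/3, g(1/6) = -14/3, g(0.5) = -4, g(5/6) = -10/3, g(7/6) = -8/3.
Sum = Δu · [g(-0.5) + g(-1/6) + g(1/6) + ...].
Sum ≈ -8.66667.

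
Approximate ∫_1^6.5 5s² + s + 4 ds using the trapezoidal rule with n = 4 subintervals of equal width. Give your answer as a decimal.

Δs = (6.5 − 1)/4 = 1.375.
f(1) = 10, f(2.375) = 34.578125, f(3.75) = 78.0625, f(5.125) = 140.453125, f(6.5) = 221.75.
T_4 = (Δs/2)·[f(s_0) + 2f(s_1) + 2f(s_2) + 2f(s_3) + f(s_4)].
Sum = 507.33203125.

507.33203125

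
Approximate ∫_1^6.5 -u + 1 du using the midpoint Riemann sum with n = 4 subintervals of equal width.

-15.125

Δu = (6.5 − 1)/4 = 1.375.
Midpoints: 1.6875, 3.0625, 4.4375, 5.8125.
f(1.6875) = -0.6875, f(3.0625) = -2.0625, f(4.4375) = -3.4375, f(5.8125) = -4.8125.
Sum = Δu · [f(1.6875) + f(3.0625) + f(4.4375) + f(5.8125)].
Sum = -15.125.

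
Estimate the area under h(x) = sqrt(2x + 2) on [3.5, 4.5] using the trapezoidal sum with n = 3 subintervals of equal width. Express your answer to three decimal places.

Δx = (4.5 − 3.5)/3 = 1/3.
h(3.5) ≈ 3.000, h(23/6) ≈ 3.109, h(25/6) ≈ 3.215, h(4.5) ≈ 3.317.
T_3 = (Δx/2)·[h(x_0) + 2h(x_1) + 2h(x_2) + h(x_3)].
Sum ≈ 3.161.

3.161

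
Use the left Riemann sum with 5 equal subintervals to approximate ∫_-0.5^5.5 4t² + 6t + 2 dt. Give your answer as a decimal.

Δt = (5.5 − (-0.5))/5 = 1.2.
Left endpoints: -0.5, 0.7, 1.9, 3.1, 4.3.
f(-0.5) = 0, f(0.7) = 8.16, f(1.9) = 27.84, f(3.1) = 59.04, f(4.3) = 101.76.
Sum = Δt · [f(-0.5) + f(0.7) + f(1.9) + f(3.1) + f(4.3)].
Sum = 236.16.

236.16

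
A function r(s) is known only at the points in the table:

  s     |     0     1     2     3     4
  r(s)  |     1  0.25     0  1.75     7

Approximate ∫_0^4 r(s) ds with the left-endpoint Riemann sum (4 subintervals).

Δs = 1.
Sum = 1·[1 + 0.25 + 0 + 1.75] = 3.

3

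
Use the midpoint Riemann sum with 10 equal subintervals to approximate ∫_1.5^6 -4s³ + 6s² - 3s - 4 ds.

-931.3509375

Δs = (6 − 1.5)/10 = 0.45.
Midpoints: 1.725, 2.175, 2.625, 3.075, 3.525, 3.975, 4.425, 4.875, 5.325, 5.775.
f(1.725) = -11.8530625, f(2.175) = -23.2976875, f(2.625) = -42.8828125, f(3.075) = -72.7954375, f(3.525) = -115.2225625, f(3.975) = -172.3511875, f(4.425) = -246.3683125, f(4.875) = -339.4609375, f(5.325) = -453.8160625, f(5.775) = -591.6206875.
Sum = Δs · [f(1.725) + f(2.175) + f(2.625) + ...].
Sum = -931.3509375.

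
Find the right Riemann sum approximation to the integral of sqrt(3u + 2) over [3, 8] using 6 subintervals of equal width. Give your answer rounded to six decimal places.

Δu = (8 − 3)/6 = 5/6.
Right endpoints: 23/6, 14/3, 5.5, 19/3, 43/6, 8.
f(23/6) ≈ 3.674235, f(14/3) ≈ 4.000000, f(5.5) ≈ 4.301163, f(19/3) ≈ 4.582576, f(43/6) ≈ 4.847680, f(8) ≈ 5.099020.
Sum = Δu · [f(23/6) + f(14/3) + f(5.5) + ...].
Sum ≈ 22.087227.

22.087227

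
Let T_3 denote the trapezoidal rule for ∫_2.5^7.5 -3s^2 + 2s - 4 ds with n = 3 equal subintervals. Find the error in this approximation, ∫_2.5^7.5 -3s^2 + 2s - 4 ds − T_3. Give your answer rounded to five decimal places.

Exact integral: ∫_2.5^7.5 f(s) ds = -376.25.
T_3 ≈ -383.1944444.
Error ≈ -376.25 − (-383.1944444) ≈ 6.94444.

6.94444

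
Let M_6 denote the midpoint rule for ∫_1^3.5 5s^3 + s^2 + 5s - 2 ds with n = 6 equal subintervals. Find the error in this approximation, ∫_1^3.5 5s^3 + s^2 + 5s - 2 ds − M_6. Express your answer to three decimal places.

Exact integral: ∫_1^3.5 f(s) ds ≈ 223.41146.
M_6 ≈ 222.15459.
Error ≈ 223.41146 − 222.15459 ≈ 1.257.

1.257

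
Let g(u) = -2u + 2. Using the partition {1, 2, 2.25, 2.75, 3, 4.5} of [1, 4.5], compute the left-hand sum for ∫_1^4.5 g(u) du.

Subinterval widths: 1, 0.25, 0.5, 0.25, 1.5.
Left endpoints: 1, 2, 2.25, 2.75, 3.
g(1) = 0, g(2) = -2, g(2.25) = -2.5, g(2.75) = -3.5, g(3) = -4.
Sum = Σ Δu_i · g(u_i).
Sum = -8.625.

-8.625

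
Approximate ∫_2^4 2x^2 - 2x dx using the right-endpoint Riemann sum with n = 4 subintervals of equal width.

Δx = (4 − 2)/4 = 0.5.
Right endpoints: 2.5, 3, 3.5, 4.
f(2.5) = 7.5, f(3) = 12, f(3.5) = 17.5, f(4) = 24.
Sum = Δx · [f(2.5) + f(3) + f(3.5) + f(4)].
Sum = 30.5.

30.5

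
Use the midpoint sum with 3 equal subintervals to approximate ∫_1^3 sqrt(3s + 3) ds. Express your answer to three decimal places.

5.975

Δs = (3 − 1)/3 = 2/3.
Midpoints: 4/3, 2, 8/3.
f(4/3) ≈ 2.646, f(2) ≈ 3.000, f(8/3) ≈ 3.317.
Sum = Δs · [f(4/3) + f(2) + f(8/3)].
Sum ≈ 5.975.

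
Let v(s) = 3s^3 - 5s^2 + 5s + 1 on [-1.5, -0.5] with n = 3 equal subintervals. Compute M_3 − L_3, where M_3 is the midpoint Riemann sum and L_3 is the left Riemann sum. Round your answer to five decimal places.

4.51389

M_3 ≈ -13.0370370.
L_3 ≈ -17.5509259.
M_3 − L_3 ≈ 4.51389.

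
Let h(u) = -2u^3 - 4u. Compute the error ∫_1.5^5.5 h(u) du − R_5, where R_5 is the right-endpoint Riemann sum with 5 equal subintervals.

Exact integral: ∫_1.5^5.5 h(u) du = -511.
R_5 = -656.76.
Error = -511 − (-656.76) = 145.76.

145.76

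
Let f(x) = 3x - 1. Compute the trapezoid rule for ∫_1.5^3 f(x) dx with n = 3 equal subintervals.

8.625

Δx = (3 − 1.5)/3 = 0.5.
f(1.5) = 3.5, f(2) = 5, f(2.5) = 6.5, f(3) = 8.
T_3 = (Δx/2)·[f(x_0) + 2f(x_1) + 2f(x_2) + f(x_3)].
Sum = 8.625.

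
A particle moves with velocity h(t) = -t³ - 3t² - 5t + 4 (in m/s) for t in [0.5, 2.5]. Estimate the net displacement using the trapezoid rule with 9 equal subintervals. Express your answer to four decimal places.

-32.3735

Δt = (2.5 − 0.5)/9 = 2/9.
h(0.5) = 0.625, h(13/18) = -9055/5832, h(17/18) = -24731/5832, h(7/6) = -1621/216, h(25/18) = -66547/5832, h(29/18) = -93455/5832, h(11/6) = -4625/216, h(37/18) = -161191/5832, h(41/18) = -202787/5832, h(2.5) = -42.875.
T_9 = (Δt/2)·[h(t_0) + 2h(t_1) + ... + 2h(t_{8}) + h(t_9)].
Sum ≈ -32.3735.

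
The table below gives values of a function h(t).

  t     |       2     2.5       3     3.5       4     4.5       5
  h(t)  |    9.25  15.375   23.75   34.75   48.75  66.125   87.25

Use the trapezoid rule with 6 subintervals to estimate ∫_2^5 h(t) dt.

118.5

Δt = 0.5.
T_6 = (0.5/2)·[9.25 + 2·15.375 + 2·23.75 + 2·34.75 + 2·48.75 + 2·66.125 + 87.25] = 118.5.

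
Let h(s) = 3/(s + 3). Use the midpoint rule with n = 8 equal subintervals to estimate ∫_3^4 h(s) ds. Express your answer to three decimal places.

Δs = (4 − 3)/8 = 0.125.
Midpoints: 3.0625, 3.1875, 3.3125, 3.4375, 3.5625, 3.6875, 3.8125, 3.9375.
h(3.0625) = 48/97, h(3.1875) = 16/33, h(3.3125) = 48/101, h(3.4375) = 48/103, h(3.5625) = 16/35, h(3.6875) = 48/107, h(3.8125) = 48/109, h(3.9375) = 16/37.
Sum = Δs · [h(3.0625) + h(3.1875) + h(3.3125) + ...].
Sum ≈ 0.462.

0.462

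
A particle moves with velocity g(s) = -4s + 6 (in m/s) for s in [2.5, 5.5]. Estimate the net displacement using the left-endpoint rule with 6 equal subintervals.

Δs = (5.5 − 2.5)/6 = 0.5.
Left endpoints: 2.5, 3, 3.5, 4, 4.5, 5.
g(2.5) = -4, g(3) = -6, g(3.5) = -8, g(4) = -10, g(4.5) = -12, g(5) = -14.
Sum = Δs · [g(2.5) + g(3) + g(3.5) + ...].
Sum = -27.

-27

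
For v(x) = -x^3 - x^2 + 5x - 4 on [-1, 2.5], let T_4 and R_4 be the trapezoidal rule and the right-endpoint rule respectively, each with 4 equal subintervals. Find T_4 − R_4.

1.9140625

T_4 ≈ -17.38379.
R_4 ≈ -19.29785.
T_4 − R_4 = 1.9140625.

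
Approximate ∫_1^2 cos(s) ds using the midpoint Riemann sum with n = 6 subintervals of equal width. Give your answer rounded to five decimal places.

Δs = (2 − 1)/6 = 1/6.
Midpoints: 13/12, 1.25, 17/12, 19/12, 1.75, 23/12.
f(13/12) ≈ 0.46839, f(1.25) ≈ 0.31532, f(17/12) ≈ 0.15352, f(19/12) ≈ -0.01254, f(1.75) ≈ -0.17825, f(23/12) ≈ -0.33902.
Sum = Δs · [f(13/12) + f(1.25) + f(17/12) + ...].
Sum ≈ 0.06791.

0.06791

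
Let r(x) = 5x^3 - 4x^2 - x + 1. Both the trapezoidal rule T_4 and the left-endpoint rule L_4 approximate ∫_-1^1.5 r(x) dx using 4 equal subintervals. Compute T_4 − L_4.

4.4921875

T_4 ≈ 1.07910.
L_4 ≈ -3.41309.
T_4 − L_4 = 4.4921875.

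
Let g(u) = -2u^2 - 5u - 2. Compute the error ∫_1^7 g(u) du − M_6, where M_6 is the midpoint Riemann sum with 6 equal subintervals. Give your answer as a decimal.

-1

Exact integral: ∫_1^7 g(u) du = -360.
M_6 = -359.
Error = -360 − (-359) = -1.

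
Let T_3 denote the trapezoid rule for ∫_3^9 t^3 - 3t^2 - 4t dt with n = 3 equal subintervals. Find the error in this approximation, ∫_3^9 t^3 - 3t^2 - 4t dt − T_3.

-60

Exact integral: ∫_3^9 f(t) dt = 774.
T_3 = 834.
Error = 774 − 834 = -60.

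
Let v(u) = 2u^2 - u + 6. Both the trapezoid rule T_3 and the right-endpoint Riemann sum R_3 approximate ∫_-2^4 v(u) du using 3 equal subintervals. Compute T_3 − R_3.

T_3 = 86.
R_3 = 104.
T_3 − R_3 = -18.

-18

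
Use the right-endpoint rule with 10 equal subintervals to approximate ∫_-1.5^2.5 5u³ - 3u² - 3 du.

Δu = (2.5 − (-1.5))/10 = 0.4.
Right endpoints: -1.1, -0.7, -0.3, 0.1, 0.5, 0.9, 1.3, 1.7, 2.1, 2.5.
f(-1.1) = -13.285, f(-0.7) = -6.185, f(-0.3) = -3.405, f(0.1) = -3.025, f(0.5) = -3.125, f(0.9) = -1.785, f(1.3) = 2.915, f(1.7) = 12.895, f(2.1) = 30.075, f(2.5) = 56.375.
Sum = Δu · [f(-1.1) + f(-0.7) + f(-0.3) + ...].
Sum = 28.58.

28.58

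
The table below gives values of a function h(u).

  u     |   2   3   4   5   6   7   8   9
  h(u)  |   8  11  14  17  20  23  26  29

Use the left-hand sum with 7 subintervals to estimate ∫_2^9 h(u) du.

Δu = 1.
Sum = 1·[8 + 11 + 14 + 17 + 20 + 23 + 26] = 119.

119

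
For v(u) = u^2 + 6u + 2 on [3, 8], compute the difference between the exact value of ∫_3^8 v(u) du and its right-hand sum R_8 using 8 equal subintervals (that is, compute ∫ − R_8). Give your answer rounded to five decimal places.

Exact integral: ∫_3^8 v(u) du ≈ 336.6666667.
R_8 = 363.5546875.
Error ≈ 336.6666667 − 363.5546875 ≈ -26.88802.

-26.88802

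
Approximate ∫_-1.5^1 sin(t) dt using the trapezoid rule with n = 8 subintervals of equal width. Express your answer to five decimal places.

-0.46574

Δt = (1 − (-1.5))/8 = 0.3125.
f(-1.5) ≈ -0.99749, f(-1.1875) ≈ -0.92744, f(-0.875) ≈ -0.76754, f(-0.5625) ≈ -0.53330, f(-0.25) ≈ -0.24740, f(0.0625) ≈ 0.06246, f(0.375) ≈ 0.36627, f(0.6875) ≈ 0.63461, f(1) ≈ 0.84147.
T_8 = (Δt/2)·[f(t_0) + 2f(t_1) + ... + 2f(t_{7}) + f(t_8)].
Sum ≈ -0.46574.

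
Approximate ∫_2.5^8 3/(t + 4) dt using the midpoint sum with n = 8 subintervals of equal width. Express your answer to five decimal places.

Δt = (8 − 2.5)/8 = 0.6875.
Midpoints: 2.84375, 3.53125, 4.21875, 4.90625, 5.59375, 6.28125, 6.96875, 7.65625.
f(2.84375) = 32/73, f(3.53125) = 96/241, f(4.21875) = 96/263, f(4.90625) = 32/95, f(5.59375) = 96/307, f(6.28125) = 96/329, f(6.96875) = 32/117, f(7.65625) = 96/373.
Sum = Δt · [f(2.84375) + f(3.53125) + f(4.21875) + ...].
Sum ≈ 1.83833.

1.83833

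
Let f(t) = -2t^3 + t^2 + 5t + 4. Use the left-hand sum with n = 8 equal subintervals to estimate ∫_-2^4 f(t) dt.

Δt = (4 − (-2))/8 = 0.75.
Left endpoints: -2, -1.25, -0.5, 0.25, 1, 1.75, 2.5, 3.25.
f(-2) = 14, f(-1.25) = 3.21875, f(-0.5) = 2, f(0.25) = 5.28125, f(1) = 8, f(1.75) = 5.09375, f(2.5) = -8.5, f(3.25) = -37.84375.
Sum = Δt · [f(-2) + f(-1.25) + f(-0.5) + ...].
Sum = -6.5625.

-6.5625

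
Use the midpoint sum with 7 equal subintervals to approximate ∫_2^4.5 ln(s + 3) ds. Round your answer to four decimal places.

Δs = (4.5 − 2)/7 = 5/14.
Midpoints: 61/28, 71/28, 81/28, 3.25, 101/28, 111/28, 121/28.
f(61/28) ≈ 1.6445, f(71/28) ≈ 1.7112, f(81/28) ≈ 1.7737, f(3.25) ≈ 1.8326, f(101/28) ≈ 1.8882, f(111/28) ≈ 1.9408, f(121/28) ≈ 1.9908.
Sum = Δs · [f(61/28) + f(71/28) + f(81/28) + ...].
Sum ≈ 4.5649.

4.5649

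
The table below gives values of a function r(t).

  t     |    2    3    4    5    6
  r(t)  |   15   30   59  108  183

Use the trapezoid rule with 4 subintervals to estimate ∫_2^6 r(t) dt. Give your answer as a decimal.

Δt = 1.
T_4 = (1/2)·[15 + 2·30 + 2·59 + 2·108 + 183] = 296.

296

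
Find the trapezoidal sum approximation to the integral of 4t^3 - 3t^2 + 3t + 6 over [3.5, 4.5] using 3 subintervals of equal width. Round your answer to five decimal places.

Δt = (4.5 − 3.5)/3 = 1/3.
f(3.5) = 151.25, f(23/6) = 21463/108, f(25/6) = 27623/108, f(4.5) = 323.25.
T_3 = (Δt/2)·[f(t_0) + 2f(t_1) + 2f(t_2) + f(t_3)].
Sum ≈ 230.58333.

230.58333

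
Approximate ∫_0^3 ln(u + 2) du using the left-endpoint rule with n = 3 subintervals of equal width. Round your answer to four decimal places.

3.1781

Δu = (3 − 0)/3 = 1.
Left endpoints: 0, 1, 2.
f(0) ≈ 0.6931, f(1) ≈ 1.0986, f(2) ≈ 1.3863.
Sum = Δu · [f(0) + f(1) + f(2)].
Sum ≈ 3.1781.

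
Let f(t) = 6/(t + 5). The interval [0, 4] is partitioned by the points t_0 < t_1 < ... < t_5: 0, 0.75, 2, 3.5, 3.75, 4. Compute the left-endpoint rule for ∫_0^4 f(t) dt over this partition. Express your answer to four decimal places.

3.8380

Subinterval widths: 0.75, 1.25, 1.5, 0.25, 0.25.
Left endpoints: 0, 0.75, 2, 3.5, 3.75.
f(0) = 1.2, f(0.75) = 24/23, f(2) = 6/7, f(3.5) = 12/17, f(3.75) = 24/35.
Sum = Σ Δt_i · f(t_i).
Sum ≈ 3.8380.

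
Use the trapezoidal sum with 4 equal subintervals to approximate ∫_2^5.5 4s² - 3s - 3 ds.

Δs = (5.5 − 2)/4 = 0.875.
f(2) = 7, f(2.875) = 21.4375, f(3.75) = 42, f(4.625) = 68.6875, f(5.5) = 101.5.
T_4 = (Δs/2)·[f(s_0) + 2f(s_1) + 2f(s_2) + 2f(s_3) + f(s_4)].
Sum = 163.078125.

163.078125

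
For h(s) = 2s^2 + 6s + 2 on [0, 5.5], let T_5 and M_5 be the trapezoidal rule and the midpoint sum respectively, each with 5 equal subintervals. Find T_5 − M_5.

3.3275

T_5 = 214.885.
M_5 = 211.5575.
T_5 − M_5 = 3.3275.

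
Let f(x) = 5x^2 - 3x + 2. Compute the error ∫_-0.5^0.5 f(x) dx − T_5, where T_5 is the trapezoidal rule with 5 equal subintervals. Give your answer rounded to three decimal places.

-0.033

Exact integral: ∫_-0.5^0.5 f(x) dx ≈ 2.41667.
T_5 = 2.45.
Error ≈ 2.41667 − 2.45 ≈ -0.033.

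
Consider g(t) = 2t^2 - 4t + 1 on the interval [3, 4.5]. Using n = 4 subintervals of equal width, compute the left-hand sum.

18.7265625

Δt = (4.5 − 3)/4 = 0.375.
Left endpoints: 3, 3.375, 3.75, 4.125.
g(3) = 7, g(3.375) = 10.28125, g(3.75) = 14.125, g(4.125) = 18.53125.
Sum = Δt · [g(3) + g(3.375) + g(3.75) + g(4.125)].
Sum = 18.7265625.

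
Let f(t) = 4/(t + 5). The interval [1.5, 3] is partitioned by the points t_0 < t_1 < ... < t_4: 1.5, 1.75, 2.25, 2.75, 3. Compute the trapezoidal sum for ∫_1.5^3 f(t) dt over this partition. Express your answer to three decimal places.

Subinterval widths: 0.25, 0.5, 0.5, 0.25.
f(1.5) = 8/13, f(1.75) = 16/27, f(2.25) = 16/29, f(2.75) = 16/31, f(3) = 0.5.
On each subinterval the trapezoid contributes (Δt_i/2)·[f(t_{i-1}) + f(t_i)].
Sum ≈ 0.831.

0.831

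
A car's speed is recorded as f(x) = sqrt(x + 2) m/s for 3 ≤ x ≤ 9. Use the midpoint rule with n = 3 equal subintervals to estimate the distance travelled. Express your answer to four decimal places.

Δx = (9 − 3)/3 = 2.
Midpoints: 4, 6, 8.
f(4) ≈ 2.4495, f(6) ≈ 2.8284, f(8) ≈ 3.1623.
Sum = Δx · [f(4) + f(6) + f(8)].
Sum ≈ 16.8804.

16.8804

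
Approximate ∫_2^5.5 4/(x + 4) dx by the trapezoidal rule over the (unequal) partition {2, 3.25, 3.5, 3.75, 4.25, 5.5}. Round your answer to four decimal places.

1.8447

Subinterval widths: 1.25, 0.25, 0.25, 0.5, 1.25.
f(2) = 2/3, f(3.25) = 16/29, f(3.5) = 8/15, f(3.75) = 16/31, f(4.25) = 16/33, f(5.5) = 8/19.
On each subinterval the trapezoid contributes (Δx_i/2)·[f(x_{i-1}) + f(x_i)].
Sum ≈ 1.8447.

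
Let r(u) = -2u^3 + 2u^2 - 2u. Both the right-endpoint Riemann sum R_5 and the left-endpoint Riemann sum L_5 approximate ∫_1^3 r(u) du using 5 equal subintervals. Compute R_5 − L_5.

R_5 = -39.2.
L_5 = -23.2.
R_5 − L_5 = -16.

-16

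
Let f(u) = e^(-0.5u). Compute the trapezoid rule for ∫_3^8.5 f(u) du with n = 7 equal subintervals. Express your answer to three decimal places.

0.423

Δu = (8.5 − 3)/7 = 11/14.
f(3) ≈ 0.223, f(53/14) ≈ 0.151, f(32/7) ≈ 0.102, f(75/14) ≈ 0.069, f(43/7) ≈ 0.046, f(97/14) ≈ 0.031, f(54/7) ≈ 0.021, f(8.5) ≈ 0.014.
T_7 = (Δu/2)·[f(u_0) + 2f(u_1) + ... + 2f(u_{6}) + f(u_7)].
Sum ≈ 0.423.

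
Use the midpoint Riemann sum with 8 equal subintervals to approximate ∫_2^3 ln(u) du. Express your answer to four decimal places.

0.9097

Δu = (3 − 2)/8 = 0.125.
Midpoints: 2.0625, 2.1875, 2.3125, 2.4375, 2.5625, 2.6875, 2.8125, 2.9375.
f(2.0625) ≈ 0.7239, f(2.1875) ≈ 0.7828, f(2.3125) ≈ 0.8383, f(2.4375) ≈ 0.8910, f(2.5625) ≈ 0.9410, f(2.6875) ≈ 0.9886, f(2.8125) ≈ 1.0341, f(2.9375) ≈ 1.0776.
Sum = Δu · [f(2.0625) + f(2.1875) + f(2.3125) + ...].
Sum ≈ 0.9097.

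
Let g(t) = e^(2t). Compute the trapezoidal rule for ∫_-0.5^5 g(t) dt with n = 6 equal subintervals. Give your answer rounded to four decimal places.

13937.6810

Δt = (5 − (-0.5))/6 = 11/12.
g(-0.5) ≈ 0.3679, g(5/12) ≈ 2.3010, g(4/3) ≈ 14.3919, g(2.25) ≈ 90.0171, g(19/6) ≈ 563.0302, g(49/12) ≈ 3521.5858, g(5) ≈ 22026.4658.
T_6 = (Δt/2)·[g(t_0) + 2g(t_1) + ... + 2g(t_{5}) + g(t_6)].
Sum ≈ 13937.6810.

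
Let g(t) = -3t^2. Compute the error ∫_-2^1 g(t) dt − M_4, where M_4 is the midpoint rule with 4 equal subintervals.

Exact integral: ∫_-2^1 g(t) dt = -9.
M_4 = -8.578125.
Error = -9 − (-8.578125) = -0.421875.

-0.421875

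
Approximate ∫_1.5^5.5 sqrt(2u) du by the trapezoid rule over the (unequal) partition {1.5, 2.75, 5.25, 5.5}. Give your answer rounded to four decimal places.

Subinterval widths: 1.25, 2.5, 0.25.
f(1.5) ≈ 1.7321, f(2.75) ≈ 2.3452, f(5.25) ≈ 3.2404, f(5.5) ≈ 3.3166.
On each subinterval the trapezoid contributes (Δu_i/2)·[f(u_{i-1}) + f(u_i)].
Sum ≈ 10.3499.

10.3499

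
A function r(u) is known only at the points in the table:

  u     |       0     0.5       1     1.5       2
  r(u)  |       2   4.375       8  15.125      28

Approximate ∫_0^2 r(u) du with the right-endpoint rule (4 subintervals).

27.75

Δu = 0.5.
Sum = 0.5·[4.375 + 8 + 15.125 + 28] = 27.75.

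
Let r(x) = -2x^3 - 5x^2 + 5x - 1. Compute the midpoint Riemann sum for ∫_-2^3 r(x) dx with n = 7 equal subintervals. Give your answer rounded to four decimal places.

-81.6327

Δx = (3 − (-2))/7 = 5/7.
Midpoints: -23/14, -13/14, -3/14, 0.5, 17/14, 27/14, 37/14.
r(-23/14) = -9495/686, r(-13/14) = -2865/343, r(-3/14) = -1565/686, r(0.5) = 0, r(17/14) = -4035/686, r(27/14) = -8335/343, r(37/14) = -40905/686.
Sum = Δx · [r(-23/14) + r(-13/14) + r(-3/14) + ...].
Sum ≈ -81.6327.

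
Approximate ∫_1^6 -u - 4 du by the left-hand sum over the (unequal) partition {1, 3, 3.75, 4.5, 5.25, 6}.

-34.375

Subinterval widths: 2, 0.75, 0.75, 0.75, 0.75.
Left endpoints: 1, 3, 3.75, 4.5, 5.25.
f(1) = -5, f(3) = -7, f(3.75) = -7.75, f(4.5) = -8.5, f(5.25) = -9.25.
Sum = Σ Δu_i · f(u_i).
Sum = -34.375.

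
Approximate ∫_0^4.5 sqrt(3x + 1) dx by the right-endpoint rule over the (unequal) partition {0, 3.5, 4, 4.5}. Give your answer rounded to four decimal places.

Subinterval widths: 3.5, 0.5, 0.5.
Right endpoints: 3.5, 4, 4.5.
f(3.5) ≈ 3.3912, f(4) ≈ 3.6056, f(4.5) ≈ 3.8079.
Sum = Σ Δx_i · f(x_i).
Sum ≈ 15.5758.

15.5758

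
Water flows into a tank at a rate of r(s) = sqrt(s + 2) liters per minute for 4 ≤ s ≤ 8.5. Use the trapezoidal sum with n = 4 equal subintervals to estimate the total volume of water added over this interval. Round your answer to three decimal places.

12.879

Δs = (8.5 − 4)/4 = 1.125.
r(4) ≈ 2.449, r(5.125) ≈ 2.669, r(6.25) ≈ 2.872, r(7.375) ≈ 3.062, r(8.5) ≈ 3.240.
T_4 = (Δs/2)·[r(s_0) + 2r(s_1) + 2r(s_2) + 2r(s_3) + r(s_4)].
Sum ≈ 12.879.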